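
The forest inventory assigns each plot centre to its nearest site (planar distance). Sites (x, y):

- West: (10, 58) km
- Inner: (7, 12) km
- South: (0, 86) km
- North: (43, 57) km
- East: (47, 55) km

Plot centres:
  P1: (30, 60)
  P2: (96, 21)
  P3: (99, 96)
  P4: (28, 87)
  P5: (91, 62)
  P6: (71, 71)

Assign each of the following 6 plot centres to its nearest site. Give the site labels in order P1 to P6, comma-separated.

P1 → North (d²=178.00)
P2 → East (d²=3557.00)
P3 → East (d²=4385.00)
P4 → South (d²=785.00)
P5 → East (d²=1985.00)
P6 → East (d²=832.00)

North, East, East, South, East, East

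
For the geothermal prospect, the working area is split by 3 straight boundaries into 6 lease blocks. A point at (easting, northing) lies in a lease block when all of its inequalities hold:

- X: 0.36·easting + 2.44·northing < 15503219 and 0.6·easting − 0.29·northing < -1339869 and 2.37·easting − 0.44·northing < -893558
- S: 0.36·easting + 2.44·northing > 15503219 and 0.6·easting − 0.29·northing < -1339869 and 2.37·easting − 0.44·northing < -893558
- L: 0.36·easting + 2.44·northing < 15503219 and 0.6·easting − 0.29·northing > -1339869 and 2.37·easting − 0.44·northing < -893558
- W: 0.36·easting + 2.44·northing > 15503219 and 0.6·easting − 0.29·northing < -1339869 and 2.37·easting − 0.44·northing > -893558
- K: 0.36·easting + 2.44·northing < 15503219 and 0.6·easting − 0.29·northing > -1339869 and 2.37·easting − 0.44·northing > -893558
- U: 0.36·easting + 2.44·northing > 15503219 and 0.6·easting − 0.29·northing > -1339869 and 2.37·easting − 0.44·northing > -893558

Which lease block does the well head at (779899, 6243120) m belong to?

0.36·779899 + 2.44·6243120 = 15513976.440, which is > 15503219
0.6·779899 − 0.29·6243120 = -1342565.400, which is < -1339869
2.37·779899 − 0.44·6243120 = -898612.170, which is < -893558
This sign pattern matches S.

S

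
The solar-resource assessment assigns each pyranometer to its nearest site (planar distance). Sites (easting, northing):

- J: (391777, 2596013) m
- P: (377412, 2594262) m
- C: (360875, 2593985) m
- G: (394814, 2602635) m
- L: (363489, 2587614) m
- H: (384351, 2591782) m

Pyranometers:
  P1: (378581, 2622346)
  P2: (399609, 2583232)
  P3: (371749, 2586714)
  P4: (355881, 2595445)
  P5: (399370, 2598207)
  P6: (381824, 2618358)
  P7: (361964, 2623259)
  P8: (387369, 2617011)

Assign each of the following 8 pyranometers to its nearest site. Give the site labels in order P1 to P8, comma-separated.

G, J, L, C, G, G, C, G

P1 → G (d²=652033810.00)
P2 → J (d²=224694185.00)
P3 → L (d²=69037600.00)
P4 → C (d²=27071636.00)
P5 → G (d²=40364320.00)
P6 → G (d²=415952829.00)
P7 → C (d²=858152997.00)
P8 → G (d²=262097401.00)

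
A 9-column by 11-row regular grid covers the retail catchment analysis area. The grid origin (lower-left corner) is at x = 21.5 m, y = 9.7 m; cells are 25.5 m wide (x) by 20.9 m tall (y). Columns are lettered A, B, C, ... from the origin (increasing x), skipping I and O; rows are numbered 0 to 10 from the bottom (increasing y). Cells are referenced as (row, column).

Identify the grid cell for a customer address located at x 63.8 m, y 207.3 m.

Column index: ⌊(63.8 − 21.5) / 25.5⌋ = ⌊1.659⌋ = 1 → column B
Row offset from origin: ⌊(207.3 − 9.7) / 20.9⌋ = ⌊9.455⌋ = 9 → row 9

(9, B)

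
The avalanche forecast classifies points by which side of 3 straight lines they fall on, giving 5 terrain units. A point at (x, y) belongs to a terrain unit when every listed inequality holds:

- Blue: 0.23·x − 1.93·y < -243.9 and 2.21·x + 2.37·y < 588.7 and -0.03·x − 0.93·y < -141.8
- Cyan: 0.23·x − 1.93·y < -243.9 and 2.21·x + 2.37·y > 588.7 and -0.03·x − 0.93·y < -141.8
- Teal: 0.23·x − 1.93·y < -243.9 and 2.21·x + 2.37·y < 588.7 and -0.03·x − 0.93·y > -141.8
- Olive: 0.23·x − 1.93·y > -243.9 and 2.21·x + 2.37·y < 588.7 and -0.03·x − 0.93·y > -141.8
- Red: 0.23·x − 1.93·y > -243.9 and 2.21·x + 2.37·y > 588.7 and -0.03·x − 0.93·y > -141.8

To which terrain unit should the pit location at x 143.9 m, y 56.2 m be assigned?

0.23·143.9 − 1.93·56.2 = -75.369, which is > -243.9
2.21·143.9 + 2.37·56.2 = 451.213, which is < 588.7
-0.03·143.9 − 0.93·56.2 = -56.583, which is > -141.8
This sign pattern matches Olive.

Olive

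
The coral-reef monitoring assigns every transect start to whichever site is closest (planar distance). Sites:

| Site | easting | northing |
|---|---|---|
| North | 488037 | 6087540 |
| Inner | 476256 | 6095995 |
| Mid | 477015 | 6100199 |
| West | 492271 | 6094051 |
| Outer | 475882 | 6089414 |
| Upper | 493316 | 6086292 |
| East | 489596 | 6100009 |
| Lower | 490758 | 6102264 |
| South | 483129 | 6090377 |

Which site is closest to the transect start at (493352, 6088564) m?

Upper

Squared distances to each site:
North: 29297801.000; Inner: 347492977.000; Mid: 402270794.000; West: 31275730.000; Outer: 305923400.000; Upper: 5163280.000; East: 145095561.000; Lower: 194418836.000; South: 107796698.000.
Minimum at Upper.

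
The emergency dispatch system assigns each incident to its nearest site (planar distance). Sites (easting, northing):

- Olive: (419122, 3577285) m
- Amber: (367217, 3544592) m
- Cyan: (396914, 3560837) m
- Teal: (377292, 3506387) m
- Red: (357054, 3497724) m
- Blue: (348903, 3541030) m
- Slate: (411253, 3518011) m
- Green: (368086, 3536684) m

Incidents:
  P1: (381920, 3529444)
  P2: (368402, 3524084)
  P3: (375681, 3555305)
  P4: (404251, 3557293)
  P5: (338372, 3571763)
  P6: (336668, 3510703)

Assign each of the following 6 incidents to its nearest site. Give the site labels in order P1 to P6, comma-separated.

P1 → Green (d²=243797156.00)
P2 → Green (d²=158859856.00)
P3 → Amber (d²=186407665.00)
P4 → Cyan (d²=66391505.00)
P5 → Blue (d²=1055419250.00)
P6 → Red (d²=584043437.00)

Green, Green, Amber, Cyan, Blue, Red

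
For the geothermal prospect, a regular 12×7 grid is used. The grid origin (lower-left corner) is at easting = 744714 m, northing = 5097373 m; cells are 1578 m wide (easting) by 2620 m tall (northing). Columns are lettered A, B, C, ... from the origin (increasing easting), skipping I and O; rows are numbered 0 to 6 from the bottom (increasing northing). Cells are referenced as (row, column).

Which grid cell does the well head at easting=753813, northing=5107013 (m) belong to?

Column index: ⌊(753813 − 744714) / 1578⌋ = ⌊5.766⌋ = 5 → column F
Row offset from origin: ⌊(5107013 − 5097373) / 2620⌋ = ⌊3.679⌋ = 3 → row 3

(3, F)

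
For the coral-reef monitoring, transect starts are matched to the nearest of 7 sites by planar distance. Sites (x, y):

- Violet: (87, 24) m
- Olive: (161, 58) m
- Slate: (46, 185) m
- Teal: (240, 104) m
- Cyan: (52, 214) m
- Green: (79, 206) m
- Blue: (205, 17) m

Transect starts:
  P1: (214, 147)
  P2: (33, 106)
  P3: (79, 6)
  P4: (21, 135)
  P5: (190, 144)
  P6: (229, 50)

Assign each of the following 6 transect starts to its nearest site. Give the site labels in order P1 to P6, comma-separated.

P1 → Teal (d²=2525.00)
P2 → Slate (d²=6410.00)
P3 → Violet (d²=388.00)
P4 → Slate (d²=3125.00)
P5 → Teal (d²=4100.00)
P6 → Blue (d²=1665.00)

Teal, Slate, Violet, Slate, Teal, Blue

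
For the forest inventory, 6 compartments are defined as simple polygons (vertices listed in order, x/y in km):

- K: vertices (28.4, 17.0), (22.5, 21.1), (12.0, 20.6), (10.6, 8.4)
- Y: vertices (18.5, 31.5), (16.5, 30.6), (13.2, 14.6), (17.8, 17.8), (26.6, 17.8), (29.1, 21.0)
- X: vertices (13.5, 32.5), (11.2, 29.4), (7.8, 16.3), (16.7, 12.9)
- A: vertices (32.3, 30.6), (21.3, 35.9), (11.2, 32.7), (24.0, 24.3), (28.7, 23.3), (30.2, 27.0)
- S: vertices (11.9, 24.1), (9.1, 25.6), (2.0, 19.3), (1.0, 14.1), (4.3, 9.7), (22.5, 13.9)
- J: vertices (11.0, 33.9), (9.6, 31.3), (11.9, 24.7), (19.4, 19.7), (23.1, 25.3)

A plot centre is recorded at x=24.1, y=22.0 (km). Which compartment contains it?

Y

Cast a ray rightward from (24.1, 22.0). For each polygon, the edges (by vertex number in listed order) whose endpoints lie on opposite sides of y = 22.0, where each meets that height, and whether that is right or left of the point:
K: no edge straddles that height → 0 crossings.
Y: 2–3 at x≈14.73 (left), 6–1 at x≈28.09 (right) → 1 crossing.
X: 2–3 at x≈9.28 (left), 4–1 at x≈15.21 (left) → 0 crossings.
A: no edge straddles that height → 0 crossings.
S: 2–3 at x≈5.04 (left), 6–1 at x≈14.08 (left) → 0 crossings.
J: 3–4 at x≈15.95 (left), 4–5 at x≈20.92 (left) → 0 crossings.
Only Y has an odd count, so the point is inside Y.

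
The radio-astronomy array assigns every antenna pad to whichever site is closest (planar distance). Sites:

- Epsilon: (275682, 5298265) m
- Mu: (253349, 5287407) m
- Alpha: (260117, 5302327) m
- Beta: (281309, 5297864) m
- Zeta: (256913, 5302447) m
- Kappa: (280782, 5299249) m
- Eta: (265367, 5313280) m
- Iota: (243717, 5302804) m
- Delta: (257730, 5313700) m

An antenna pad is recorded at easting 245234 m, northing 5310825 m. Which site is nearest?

Squared distances to each site:
Epsilon: 1084834304.000; Mu: 614255949.000; Alpha: 293719693.000; Beta: 1469393146.000; Zeta: 206589925.000; Kappa: 1397664080.000; Eta: 411364714.000; Iota: 66637730.000; Delta: 164415641.000.
Minimum at Iota.

Iota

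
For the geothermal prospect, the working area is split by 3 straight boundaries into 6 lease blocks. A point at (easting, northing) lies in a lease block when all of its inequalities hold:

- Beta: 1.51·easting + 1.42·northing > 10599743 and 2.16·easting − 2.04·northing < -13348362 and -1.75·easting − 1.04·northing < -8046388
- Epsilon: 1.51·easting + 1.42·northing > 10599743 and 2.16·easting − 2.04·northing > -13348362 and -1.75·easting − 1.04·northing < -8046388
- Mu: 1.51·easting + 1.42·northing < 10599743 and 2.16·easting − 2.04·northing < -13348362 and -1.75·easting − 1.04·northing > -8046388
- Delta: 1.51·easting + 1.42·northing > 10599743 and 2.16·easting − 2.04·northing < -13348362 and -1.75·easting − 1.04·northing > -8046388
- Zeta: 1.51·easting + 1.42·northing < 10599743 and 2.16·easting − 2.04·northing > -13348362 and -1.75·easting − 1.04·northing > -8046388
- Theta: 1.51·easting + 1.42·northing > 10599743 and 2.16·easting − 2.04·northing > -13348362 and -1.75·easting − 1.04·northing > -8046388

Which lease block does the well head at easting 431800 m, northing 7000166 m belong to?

1.51·431800 + 1.42·7000166 = 10592253.720, which is < 10599743
2.16·431800 − 2.04·7000166 = -13347650.640, which is > -13348362
-1.75·431800 − 1.04·7000166 = -8035822.640, which is > -8046388
This sign pattern matches Zeta.

Zeta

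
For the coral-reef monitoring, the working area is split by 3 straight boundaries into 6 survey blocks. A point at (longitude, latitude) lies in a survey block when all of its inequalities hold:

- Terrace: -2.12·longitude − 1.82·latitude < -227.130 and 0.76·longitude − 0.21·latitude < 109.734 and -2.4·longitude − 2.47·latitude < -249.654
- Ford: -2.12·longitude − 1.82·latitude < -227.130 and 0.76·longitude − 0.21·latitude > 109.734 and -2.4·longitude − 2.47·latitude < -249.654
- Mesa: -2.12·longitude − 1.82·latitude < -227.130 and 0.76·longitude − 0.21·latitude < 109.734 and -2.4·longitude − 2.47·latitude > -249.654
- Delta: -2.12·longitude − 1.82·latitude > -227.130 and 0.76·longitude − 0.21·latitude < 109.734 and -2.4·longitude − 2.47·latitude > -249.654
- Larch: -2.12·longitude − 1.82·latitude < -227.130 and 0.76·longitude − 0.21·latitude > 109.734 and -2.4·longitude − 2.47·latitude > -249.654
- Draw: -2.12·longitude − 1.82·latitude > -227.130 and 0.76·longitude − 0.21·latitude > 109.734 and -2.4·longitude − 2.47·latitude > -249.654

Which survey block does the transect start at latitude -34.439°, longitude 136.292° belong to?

Draw

-2.12·136.292 − 1.82·-34.439 = -226.260, which is > -227.130
0.76·136.292 − 0.21·-34.439 = 110.814, which is > 109.734
-2.4·136.292 − 2.47·-34.439 = -242.036, which is > -249.654
This sign pattern matches Draw.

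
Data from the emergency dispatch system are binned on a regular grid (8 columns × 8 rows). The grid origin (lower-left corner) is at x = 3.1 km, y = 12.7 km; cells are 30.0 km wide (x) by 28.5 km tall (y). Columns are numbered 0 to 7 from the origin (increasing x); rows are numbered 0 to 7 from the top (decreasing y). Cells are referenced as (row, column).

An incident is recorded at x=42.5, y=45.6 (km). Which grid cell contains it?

Column index: ⌊(42.5 − 3.1) / 30.0⌋ = ⌊1.313⌋ = 1
Row offset from origin: ⌊(45.6 − 12.7) / 28.5⌋ = ⌊1.154⌋ = 1 → row 6 (counted from top)

(6, 1)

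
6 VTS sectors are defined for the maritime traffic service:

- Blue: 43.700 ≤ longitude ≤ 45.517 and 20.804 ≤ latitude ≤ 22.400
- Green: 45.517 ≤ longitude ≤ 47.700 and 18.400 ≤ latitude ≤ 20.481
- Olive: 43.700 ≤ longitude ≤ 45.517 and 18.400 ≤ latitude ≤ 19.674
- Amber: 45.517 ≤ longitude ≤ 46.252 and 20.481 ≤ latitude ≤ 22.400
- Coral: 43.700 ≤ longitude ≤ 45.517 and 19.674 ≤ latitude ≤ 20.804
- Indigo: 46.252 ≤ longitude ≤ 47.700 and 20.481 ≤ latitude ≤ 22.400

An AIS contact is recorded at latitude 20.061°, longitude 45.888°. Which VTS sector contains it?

The point has longitude = 45.888 and latitude = 20.061.
Only Green satisfies 45.517 ≤ longitude ≤ 47.700 and 18.400 ≤ latitude ≤ 20.481.

Green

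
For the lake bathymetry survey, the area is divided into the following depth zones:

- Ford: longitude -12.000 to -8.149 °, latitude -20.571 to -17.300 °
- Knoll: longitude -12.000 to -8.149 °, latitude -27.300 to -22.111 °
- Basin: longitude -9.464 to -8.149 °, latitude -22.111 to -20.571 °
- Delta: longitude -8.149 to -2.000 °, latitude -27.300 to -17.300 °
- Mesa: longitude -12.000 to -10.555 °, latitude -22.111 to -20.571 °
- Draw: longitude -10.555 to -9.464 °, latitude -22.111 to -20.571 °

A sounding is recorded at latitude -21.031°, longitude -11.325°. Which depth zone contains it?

The point has longitude = -11.325 and latitude = -21.031.
Only Mesa satisfies -12.000 ≤ longitude ≤ -10.555 and -22.111 ≤ latitude ≤ -20.571.

Mesa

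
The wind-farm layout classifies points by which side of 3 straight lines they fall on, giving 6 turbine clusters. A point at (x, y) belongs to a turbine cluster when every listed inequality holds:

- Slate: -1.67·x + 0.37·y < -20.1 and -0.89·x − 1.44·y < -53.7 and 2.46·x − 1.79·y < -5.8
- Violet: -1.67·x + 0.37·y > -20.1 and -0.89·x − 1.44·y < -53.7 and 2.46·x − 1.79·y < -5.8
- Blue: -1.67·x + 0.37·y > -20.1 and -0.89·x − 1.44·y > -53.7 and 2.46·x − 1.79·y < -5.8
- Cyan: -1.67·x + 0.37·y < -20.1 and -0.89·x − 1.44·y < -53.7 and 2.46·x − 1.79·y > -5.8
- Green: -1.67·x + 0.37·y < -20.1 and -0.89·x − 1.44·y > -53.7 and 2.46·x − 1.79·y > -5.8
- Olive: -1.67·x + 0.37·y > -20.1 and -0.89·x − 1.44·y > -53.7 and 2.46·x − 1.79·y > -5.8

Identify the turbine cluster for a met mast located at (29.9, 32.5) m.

-1.67·29.9 + 0.37·32.5 = -37.908, which is < -20.1
-0.89·29.9 − 1.44·32.5 = -73.411, which is < -53.7
2.46·29.9 − 1.79·32.5 = 15.379, which is > -5.8
This sign pattern matches Cyan.

Cyan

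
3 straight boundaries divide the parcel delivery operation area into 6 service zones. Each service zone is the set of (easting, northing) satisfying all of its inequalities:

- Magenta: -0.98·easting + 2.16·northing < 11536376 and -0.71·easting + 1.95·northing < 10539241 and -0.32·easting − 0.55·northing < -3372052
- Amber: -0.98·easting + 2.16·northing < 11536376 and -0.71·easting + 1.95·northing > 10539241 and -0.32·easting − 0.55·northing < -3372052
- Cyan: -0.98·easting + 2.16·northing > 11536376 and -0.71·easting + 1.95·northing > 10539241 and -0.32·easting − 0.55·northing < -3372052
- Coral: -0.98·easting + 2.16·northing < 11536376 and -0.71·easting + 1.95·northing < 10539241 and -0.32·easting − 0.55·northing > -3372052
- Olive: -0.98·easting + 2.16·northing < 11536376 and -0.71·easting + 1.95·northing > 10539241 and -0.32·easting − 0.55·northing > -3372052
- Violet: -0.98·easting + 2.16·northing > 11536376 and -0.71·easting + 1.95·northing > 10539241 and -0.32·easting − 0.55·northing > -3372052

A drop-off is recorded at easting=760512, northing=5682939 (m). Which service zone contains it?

Olive

-0.98·760512 + 2.16·5682939 = 11529846.480, which is < 11536376
-0.71·760512 + 1.95·5682939 = 10541767.530, which is > 10539241
-0.32·760512 − 0.55·5682939 = -3368980.290, which is > -3372052
This sign pattern matches Olive.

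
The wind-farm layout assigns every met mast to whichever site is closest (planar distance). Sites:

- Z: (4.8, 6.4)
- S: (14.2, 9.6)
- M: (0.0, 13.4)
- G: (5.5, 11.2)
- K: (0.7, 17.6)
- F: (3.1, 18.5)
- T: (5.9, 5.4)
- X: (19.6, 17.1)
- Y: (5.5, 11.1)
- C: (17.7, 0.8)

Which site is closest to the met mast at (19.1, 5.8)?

Squared distances to each site:
Z: 204.850; S: 38.450; M: 422.570; G: 214.120; K: 477.800; F: 417.290; T: 174.400; X: 127.940; Y: 213.050; C: 26.960.
Minimum at C.

C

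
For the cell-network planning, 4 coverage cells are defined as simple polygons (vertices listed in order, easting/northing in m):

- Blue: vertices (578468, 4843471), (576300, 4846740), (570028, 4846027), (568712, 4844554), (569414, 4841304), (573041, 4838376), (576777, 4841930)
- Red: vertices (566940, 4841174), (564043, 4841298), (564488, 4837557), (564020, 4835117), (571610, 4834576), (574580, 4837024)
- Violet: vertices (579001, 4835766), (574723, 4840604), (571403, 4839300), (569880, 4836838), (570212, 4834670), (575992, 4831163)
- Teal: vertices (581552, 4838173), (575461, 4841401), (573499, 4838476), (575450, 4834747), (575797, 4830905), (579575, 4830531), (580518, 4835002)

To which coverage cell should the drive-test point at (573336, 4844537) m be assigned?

Blue

Cast a ray rightward from (573336, 4844537). For each polygon, the edges (by vertex number in listed order) whose endpoints lie on opposite sides of northing = 4844537, where each meets that height, and whether that is right or left of the point:
Blue: 1–2 at easting≈577761.0 (right), 4–5 at easting≈568715.7 (left) → 1 crossing.
Red: no edge straddles that height → 0 crossings.
Violet: no edge straddles that height → 0 crossings.
Teal: no edge straddles that height → 0 crossings.
Only Blue has an odd count, so the point is inside Blue.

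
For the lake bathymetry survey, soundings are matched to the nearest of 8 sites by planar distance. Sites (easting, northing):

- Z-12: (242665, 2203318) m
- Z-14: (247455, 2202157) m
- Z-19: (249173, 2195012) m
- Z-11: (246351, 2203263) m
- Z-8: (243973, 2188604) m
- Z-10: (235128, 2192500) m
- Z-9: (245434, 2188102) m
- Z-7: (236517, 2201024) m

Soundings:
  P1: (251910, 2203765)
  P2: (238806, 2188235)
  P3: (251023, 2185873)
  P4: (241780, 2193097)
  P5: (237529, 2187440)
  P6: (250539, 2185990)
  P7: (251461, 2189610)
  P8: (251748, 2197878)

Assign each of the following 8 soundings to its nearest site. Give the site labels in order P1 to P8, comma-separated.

P1 → Z-14 (d²=22432689.00)
P2 → Z-8 (d²=26834050.00)
P3 → Z-9 (d²=36205362.00)
P4 → Z-8 (d²=24996298.00)
P5 → Z-10 (d²=31368401.00)
P6 → Z-9 (d²=30521569.00)
P7 → Z-19 (d²=34416548.00)
P8 → Z-19 (d²=14844581.00)

Z-14, Z-8, Z-9, Z-8, Z-10, Z-9, Z-19, Z-19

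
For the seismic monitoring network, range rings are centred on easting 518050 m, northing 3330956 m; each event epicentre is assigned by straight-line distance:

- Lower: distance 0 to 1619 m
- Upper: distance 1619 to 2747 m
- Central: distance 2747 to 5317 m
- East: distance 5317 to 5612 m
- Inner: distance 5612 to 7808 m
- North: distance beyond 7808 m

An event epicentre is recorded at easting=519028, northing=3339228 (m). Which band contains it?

North

Distance = √((519028−518050)² + (3339228−3330956)²) = √(956484.000 + 68425984.000) = 8329.614 m.
7808 ≤ 8329.614 < ∞ → North.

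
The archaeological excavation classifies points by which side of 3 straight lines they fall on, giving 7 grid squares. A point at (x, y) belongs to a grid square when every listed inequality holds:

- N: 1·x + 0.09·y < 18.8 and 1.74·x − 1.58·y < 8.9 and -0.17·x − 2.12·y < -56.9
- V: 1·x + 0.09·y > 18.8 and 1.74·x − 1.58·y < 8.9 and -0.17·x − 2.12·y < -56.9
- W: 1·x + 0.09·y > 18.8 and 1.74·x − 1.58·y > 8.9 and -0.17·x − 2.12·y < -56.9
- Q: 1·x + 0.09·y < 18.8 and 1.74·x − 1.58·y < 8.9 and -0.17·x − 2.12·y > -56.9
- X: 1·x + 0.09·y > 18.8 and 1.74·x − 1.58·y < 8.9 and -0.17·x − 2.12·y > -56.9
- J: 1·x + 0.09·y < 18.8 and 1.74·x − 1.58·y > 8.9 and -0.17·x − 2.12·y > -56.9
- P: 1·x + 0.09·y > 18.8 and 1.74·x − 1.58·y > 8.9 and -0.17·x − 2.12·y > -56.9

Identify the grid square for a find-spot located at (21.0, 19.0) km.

X

1·21.0 + 0.09·19.0 = 22.710, which is > 18.8
1.74·21.0 − 1.58·19.0 = 6.520, which is < 8.9
-0.17·21.0 − 2.12·19.0 = -43.850, which is > -56.9
This sign pattern matches X.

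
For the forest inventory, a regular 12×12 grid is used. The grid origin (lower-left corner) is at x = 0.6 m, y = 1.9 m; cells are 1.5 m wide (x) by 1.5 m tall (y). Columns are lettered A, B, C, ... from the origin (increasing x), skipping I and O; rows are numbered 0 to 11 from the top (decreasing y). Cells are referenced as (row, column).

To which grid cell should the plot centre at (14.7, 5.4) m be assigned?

(9, K)

Column index: ⌊(14.7 − 0.6) / 1.5⌋ = ⌊9.400⌋ = 9 → column K
Row offset from origin: ⌊(5.4 − 1.9) / 1.5⌋ = ⌊2.333⌋ = 2 → row 9 (counted from top)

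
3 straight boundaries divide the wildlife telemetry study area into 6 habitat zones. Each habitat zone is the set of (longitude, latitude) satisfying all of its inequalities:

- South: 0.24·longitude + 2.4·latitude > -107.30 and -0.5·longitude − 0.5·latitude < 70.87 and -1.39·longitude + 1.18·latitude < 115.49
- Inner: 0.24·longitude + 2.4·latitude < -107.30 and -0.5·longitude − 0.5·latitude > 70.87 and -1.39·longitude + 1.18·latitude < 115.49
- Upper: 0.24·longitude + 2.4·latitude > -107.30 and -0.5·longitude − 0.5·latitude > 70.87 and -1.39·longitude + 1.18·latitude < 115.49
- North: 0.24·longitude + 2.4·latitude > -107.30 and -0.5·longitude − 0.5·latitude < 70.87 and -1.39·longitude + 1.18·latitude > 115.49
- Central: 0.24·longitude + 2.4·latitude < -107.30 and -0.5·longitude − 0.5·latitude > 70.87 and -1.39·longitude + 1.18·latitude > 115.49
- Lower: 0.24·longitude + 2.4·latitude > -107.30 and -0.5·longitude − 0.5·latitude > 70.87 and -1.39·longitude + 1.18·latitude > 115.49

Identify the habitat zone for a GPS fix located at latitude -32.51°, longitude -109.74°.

0.24·-109.74 + 2.4·-32.51 = -104.362, which is > -107.30
-0.5·-109.74 − 0.5·-32.51 = 71.125, which is > 70.87
-1.39·-109.74 + 1.18·-32.51 = 114.177, which is < 115.49
This sign pattern matches Upper.

Upper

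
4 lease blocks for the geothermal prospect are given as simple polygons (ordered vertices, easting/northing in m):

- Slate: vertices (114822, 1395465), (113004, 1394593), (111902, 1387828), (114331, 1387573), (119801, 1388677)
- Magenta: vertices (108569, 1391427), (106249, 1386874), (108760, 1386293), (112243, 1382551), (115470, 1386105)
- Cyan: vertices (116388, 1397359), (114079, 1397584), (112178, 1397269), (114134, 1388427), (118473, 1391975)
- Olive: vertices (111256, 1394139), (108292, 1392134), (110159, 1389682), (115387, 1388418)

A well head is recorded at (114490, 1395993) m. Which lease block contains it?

Cast a ray rightward from (114490, 1395993). For each polygon, the edges (by vertex number in listed order) whose endpoints lie on opposite sides of northing = 1395993, where each meets that height, and whether that is right or left of the point:
Slate: no edge straddles that height → 0 crossings.
Magenta: no edge straddles that height → 0 crossings.
Cyan: 3–4 at easting≈112460.3 (left), 5–1 at easting≈116917.0 (right) → 1 crossing.
Olive: no edge straddles that height → 0 crossings.
Only Cyan has an odd count, so the point is inside Cyan.

Cyan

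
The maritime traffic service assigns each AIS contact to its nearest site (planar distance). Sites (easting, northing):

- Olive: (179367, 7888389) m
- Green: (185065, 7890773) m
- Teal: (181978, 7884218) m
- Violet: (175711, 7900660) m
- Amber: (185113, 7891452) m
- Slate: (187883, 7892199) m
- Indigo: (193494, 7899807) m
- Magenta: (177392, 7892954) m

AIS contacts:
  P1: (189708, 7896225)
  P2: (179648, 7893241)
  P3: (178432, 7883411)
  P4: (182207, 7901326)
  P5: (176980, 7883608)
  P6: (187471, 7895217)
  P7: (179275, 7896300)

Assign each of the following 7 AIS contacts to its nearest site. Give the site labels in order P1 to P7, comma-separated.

P1 → Slate (d²=19539301.00)
P2 → Magenta (d²=5171905.00)
P3 → Teal (d²=13225365.00)
P4 → Violet (d²=42641572.00)
P5 → Teal (d²=25352104.00)
P6 → Slate (d²=9278068.00)
P7 → Magenta (d²=14741405.00)

Slate, Magenta, Teal, Violet, Teal, Slate, Magenta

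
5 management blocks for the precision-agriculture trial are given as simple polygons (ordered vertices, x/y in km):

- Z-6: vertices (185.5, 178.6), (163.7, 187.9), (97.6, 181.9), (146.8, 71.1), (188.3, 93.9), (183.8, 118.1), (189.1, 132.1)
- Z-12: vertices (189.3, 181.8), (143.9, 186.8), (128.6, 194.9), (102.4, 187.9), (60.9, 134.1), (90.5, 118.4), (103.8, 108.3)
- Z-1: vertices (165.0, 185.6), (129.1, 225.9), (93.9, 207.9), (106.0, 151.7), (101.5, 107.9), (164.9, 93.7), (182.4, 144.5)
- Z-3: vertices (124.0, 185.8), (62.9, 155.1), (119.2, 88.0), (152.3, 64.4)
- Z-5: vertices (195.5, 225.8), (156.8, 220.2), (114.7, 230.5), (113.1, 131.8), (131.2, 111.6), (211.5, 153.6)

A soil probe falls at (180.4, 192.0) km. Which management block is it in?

Z-5

Cast a ray rightward from (180.4, 192.0). For each polygon, the edges (by vertex number in listed order) whose endpoints lie on opposite sides of y = 192.0, where each meets that height, and whether that is right or left of the point:
Z-6: no edge straddles that height → 0 crossings.
Z-12: 2–3 at x≈134.08 (left), 3–4 at x≈117.75 (left) → 0 crossings.
Z-1: 1–2 at x≈159.30 (left), 3–4 at x≈97.32 (left) → 0 crossings.
Z-3: no edge straddles that height → 0 crossings.
Z-5: 3–4 at x≈114.08 (left), 6–1 at x≈202.99 (right) → 1 crossing.
Only Z-5 has an odd count, so the point is inside Z-5.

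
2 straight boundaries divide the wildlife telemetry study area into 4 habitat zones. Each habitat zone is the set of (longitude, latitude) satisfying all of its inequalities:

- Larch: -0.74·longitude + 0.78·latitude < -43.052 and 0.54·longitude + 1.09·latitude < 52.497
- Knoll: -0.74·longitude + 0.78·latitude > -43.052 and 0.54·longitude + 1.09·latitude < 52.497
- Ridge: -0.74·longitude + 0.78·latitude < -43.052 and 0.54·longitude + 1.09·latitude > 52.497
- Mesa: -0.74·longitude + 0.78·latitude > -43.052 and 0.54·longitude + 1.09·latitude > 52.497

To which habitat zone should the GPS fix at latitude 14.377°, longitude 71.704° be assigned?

Mesa

-0.74·71.704 + 0.78·14.377 = -41.847, which is > -43.052
0.54·71.704 + 1.09·14.377 = 54.391, which is > 52.497
This sign pattern matches Mesa.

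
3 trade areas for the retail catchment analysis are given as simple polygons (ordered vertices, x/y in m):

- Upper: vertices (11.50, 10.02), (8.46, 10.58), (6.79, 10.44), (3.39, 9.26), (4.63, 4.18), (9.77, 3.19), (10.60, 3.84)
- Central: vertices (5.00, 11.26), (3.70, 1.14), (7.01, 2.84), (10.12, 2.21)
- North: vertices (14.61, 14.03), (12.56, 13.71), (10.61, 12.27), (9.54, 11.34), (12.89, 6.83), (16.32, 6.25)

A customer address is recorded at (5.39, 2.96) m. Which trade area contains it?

Cast a ray rightward from (5.39, 2.96). For each polygon, the edges (by vertex number in listed order) whose endpoints lie on opposite sides of y = 2.96, where each meets that height, and whether that is right or left of the point:
Upper: no edge straddles that height → 0 crossings.
Central: 1–2 at x≈3.934 (left), 4–1 at x≈9.696 (right) → 1 crossing.
North: no edge straddles that height → 0 crossings.
Only Central has an odd count, so the point is inside Central.

Central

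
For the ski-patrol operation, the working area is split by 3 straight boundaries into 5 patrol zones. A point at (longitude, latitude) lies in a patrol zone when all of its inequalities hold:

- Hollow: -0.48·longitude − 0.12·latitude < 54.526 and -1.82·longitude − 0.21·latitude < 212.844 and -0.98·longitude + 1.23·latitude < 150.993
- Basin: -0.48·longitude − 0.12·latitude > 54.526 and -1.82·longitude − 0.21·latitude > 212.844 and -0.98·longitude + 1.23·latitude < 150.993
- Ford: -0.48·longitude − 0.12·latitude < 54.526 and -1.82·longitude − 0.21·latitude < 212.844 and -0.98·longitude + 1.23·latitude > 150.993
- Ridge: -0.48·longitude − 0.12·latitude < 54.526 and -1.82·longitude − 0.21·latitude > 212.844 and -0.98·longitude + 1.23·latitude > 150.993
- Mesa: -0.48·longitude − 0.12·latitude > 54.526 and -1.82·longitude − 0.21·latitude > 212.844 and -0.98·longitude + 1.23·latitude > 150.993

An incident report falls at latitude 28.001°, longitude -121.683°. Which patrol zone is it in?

-0.48·-121.683 − 0.12·28.001 = 55.048, which is > 54.526
-1.82·-121.683 − 0.21·28.001 = 215.583, which is > 212.844
-0.98·-121.683 + 1.23·28.001 = 153.691, which is > 150.993
This sign pattern matches Mesa.

Mesa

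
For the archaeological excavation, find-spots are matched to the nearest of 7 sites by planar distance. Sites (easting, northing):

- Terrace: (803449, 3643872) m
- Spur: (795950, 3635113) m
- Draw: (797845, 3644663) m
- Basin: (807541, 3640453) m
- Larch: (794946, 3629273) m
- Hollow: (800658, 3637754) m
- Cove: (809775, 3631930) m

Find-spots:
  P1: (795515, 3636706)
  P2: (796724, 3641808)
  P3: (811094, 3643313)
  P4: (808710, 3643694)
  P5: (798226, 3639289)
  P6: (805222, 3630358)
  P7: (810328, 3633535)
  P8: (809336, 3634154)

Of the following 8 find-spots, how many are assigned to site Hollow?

1

P1 → Spur
P2 → Draw
P3 → Basin
P4 → Basin
P5 → Hollow
P6 → Cove
P7 → Cove
P8 → Cove
1 of the 8 goes to Hollow.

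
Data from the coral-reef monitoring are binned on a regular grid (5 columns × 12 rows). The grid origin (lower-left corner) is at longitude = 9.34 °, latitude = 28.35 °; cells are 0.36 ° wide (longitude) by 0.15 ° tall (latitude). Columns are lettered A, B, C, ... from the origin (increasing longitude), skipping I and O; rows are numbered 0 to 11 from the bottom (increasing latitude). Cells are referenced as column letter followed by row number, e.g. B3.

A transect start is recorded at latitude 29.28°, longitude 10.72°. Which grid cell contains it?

D6

Column index: ⌊(10.72 − 9.34) / 0.36⌋ = ⌊3.833⌋ = 3 → column D
Row offset from origin: ⌊(29.28 − 28.35) / 0.15⌋ = ⌊6.200⌋ = 6 → row 6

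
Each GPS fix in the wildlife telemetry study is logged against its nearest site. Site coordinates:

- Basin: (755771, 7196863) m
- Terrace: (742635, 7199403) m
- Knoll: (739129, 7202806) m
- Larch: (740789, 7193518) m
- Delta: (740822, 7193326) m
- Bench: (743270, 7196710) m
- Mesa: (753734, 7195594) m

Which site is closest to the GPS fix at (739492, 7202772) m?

Squared distances to each site:
Basin: 299922122.000; Terrace: 21228610.000; Knoll: 132925.000; Larch: 87318725.000; Delta: 90995816.000; Bench: 51021128.000; Mesa: 254358248.000.
Minimum at Knoll.

Knoll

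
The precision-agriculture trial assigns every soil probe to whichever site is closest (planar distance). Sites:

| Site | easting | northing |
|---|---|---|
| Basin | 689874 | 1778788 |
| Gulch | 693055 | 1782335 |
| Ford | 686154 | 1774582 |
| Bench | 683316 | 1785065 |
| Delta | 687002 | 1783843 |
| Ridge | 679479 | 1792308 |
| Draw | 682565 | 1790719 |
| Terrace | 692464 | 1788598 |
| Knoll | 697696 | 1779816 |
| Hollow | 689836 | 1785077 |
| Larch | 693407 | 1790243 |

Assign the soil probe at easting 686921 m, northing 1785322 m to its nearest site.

Delta

Squared distances to each site:
Basin: 51413365.000; Gulch: 46548125.000; Ford: 115935889.000; Bench: 13062074.000; Delta: 2194002.000; Ridge: 104187560.000; Draw: 48102345.000; Terrace: 41457025.000; Knoll: 146416661.000; Hollow: 8557250.000; Larch: 66284437.000.
Minimum at Delta.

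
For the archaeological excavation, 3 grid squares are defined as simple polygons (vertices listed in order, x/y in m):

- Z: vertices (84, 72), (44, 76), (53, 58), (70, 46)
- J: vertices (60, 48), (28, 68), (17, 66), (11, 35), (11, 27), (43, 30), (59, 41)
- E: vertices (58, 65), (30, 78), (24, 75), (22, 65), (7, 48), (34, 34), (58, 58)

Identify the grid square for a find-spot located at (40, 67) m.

Cast a ray rightward from (40, 67). For each polygon, the edges (by vertex number in listed order) whose endpoints lie on opposite sides of y = 67, where each meets that height, and whether that is right or left of the point:
Z: 2–3 at x≈48.5 (right), 4–1 at x≈81.3 (right) → 2 crossings.
J: 1–2 at x≈29.6 (left), 2–3 at x≈22.5 (left) → 0 crossings.
E: 1–2 at x≈53.7 (right), 3–4 at x≈22.4 (left) → 1 crossing.
Only E has an odd count, so the point is inside E.

E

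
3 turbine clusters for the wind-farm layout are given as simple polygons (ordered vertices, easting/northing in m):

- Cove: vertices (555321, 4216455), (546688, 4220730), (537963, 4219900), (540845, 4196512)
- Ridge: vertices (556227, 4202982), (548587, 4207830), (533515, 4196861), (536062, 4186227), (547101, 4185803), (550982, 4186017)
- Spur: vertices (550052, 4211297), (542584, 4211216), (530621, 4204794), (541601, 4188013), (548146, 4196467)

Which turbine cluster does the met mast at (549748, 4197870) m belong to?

Ridge

Cast a ray rightward from (549748, 4197870). For each polygon, the edges (by vertex number in listed order) whose endpoints lie on opposite sides of northing = 4197870, where each meets that height, and whether that is right or left of the point:
Cove: 3–4 at easting≈540677.7 (left), 4–1 at easting≈541830.7 (left) → 0 crossings.
Ridge: 2–3 at easting≈534901.4 (left), 6–1 at easting≈554646.5 (right) → 1 crossing.
Spur: 3–4 at easting≈535151.5 (left), 5–1 at easting≈548326.3 (left) → 0 crossings.
Only Ridge has an odd count, so the point is inside Ridge.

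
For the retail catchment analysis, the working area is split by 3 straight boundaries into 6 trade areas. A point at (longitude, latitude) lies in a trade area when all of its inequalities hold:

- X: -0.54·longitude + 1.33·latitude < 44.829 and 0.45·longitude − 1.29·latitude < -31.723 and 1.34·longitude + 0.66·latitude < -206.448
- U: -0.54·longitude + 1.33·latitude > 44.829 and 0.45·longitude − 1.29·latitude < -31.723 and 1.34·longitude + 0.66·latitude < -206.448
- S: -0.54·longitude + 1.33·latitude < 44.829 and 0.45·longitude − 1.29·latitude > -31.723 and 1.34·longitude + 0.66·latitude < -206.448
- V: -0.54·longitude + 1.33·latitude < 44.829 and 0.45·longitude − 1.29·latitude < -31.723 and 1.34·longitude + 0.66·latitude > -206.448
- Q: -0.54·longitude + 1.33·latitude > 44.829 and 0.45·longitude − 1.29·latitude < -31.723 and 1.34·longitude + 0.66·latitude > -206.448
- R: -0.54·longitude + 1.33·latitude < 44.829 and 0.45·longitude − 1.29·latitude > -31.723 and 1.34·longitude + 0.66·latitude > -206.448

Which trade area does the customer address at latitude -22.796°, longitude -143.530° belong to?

U

-0.54·-143.530 + 1.33·-22.796 = 47.188, which is > 44.829
0.45·-143.530 − 1.29·-22.796 = -35.182, which is < -31.723
1.34·-143.530 + 0.66·-22.796 = -207.376, which is < -206.448
This sign pattern matches U.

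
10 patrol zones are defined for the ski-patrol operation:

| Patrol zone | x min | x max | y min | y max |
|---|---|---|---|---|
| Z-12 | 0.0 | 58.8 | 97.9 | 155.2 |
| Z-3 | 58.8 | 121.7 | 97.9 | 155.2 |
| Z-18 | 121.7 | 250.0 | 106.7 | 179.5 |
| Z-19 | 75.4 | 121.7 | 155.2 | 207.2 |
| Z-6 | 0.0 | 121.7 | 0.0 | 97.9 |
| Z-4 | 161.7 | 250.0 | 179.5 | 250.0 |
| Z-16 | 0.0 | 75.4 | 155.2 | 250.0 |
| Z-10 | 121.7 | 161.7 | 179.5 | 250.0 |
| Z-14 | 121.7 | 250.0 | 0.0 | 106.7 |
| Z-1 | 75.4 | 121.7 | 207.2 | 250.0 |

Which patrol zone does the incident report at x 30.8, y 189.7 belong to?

The point has x = 30.8 and y = 189.7.
Only Z-16 satisfies 0.0 ≤ x ≤ 75.4 and 155.2 ≤ y ≤ 250.0.

Z-16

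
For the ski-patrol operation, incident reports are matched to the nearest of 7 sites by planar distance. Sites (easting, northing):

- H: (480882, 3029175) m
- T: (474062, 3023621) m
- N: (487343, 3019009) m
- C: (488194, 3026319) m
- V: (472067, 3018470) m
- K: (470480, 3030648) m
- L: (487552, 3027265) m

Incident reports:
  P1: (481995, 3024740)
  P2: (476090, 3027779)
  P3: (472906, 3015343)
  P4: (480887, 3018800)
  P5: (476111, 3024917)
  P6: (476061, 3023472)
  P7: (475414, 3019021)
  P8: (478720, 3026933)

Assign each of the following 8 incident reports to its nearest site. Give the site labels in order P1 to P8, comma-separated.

H, T, V, N, T, T, V, H

P1 → H (d²=20907994.00)
P2 → T (d²=21401748.00)
P3 → V (d²=10482050.00)
P4 → N (d²=41723617.00)
P5 → T (d²=5878017.00)
P6 → T (d²=4018202.00)
P7 → V (d²=11506010.00)
P8 → H (d²=9700808.00)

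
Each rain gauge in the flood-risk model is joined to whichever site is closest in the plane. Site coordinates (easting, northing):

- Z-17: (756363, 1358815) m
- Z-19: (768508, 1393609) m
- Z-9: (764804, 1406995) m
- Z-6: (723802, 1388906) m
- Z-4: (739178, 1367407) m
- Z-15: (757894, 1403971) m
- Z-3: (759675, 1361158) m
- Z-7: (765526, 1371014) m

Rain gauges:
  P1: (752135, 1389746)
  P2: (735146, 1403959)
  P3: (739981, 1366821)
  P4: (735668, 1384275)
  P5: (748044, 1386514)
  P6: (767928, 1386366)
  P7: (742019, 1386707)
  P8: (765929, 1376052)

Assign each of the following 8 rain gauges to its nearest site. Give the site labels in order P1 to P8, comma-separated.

P1 → Z-15 (d²=235516706.00)
P2 → Z-6 (d²=355279145.00)
P3 → Z-4 (d²=988205.00)
P4 → Z-6 (d²=162248117.00)
P5 → Z-15 (d²=401769349.00)
P6 → Z-19 (d²=52797449.00)
P7 → Z-6 (d²=336694690.00)
P8 → Z-7 (d²=25543853.00)

Z-15, Z-6, Z-4, Z-6, Z-15, Z-19, Z-6, Z-7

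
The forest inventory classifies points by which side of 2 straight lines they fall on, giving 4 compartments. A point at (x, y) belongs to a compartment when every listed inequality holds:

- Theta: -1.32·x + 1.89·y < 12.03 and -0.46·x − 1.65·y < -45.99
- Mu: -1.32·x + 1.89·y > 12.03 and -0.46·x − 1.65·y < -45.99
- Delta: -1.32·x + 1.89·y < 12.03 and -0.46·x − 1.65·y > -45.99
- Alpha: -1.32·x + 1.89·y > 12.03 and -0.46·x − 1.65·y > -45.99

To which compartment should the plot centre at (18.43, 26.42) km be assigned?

-1.32·18.43 + 1.89·26.42 = 25.606, which is > 12.03
-0.46·18.43 − 1.65·26.42 = -52.071, which is < -45.99
This sign pattern matches Mu.

Mu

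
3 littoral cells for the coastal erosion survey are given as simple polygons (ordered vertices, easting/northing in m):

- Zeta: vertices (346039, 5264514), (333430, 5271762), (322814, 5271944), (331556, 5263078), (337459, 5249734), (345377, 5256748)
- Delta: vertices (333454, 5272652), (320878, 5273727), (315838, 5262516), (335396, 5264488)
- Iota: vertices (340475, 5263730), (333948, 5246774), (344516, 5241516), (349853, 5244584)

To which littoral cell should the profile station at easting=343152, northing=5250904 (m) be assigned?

Iota

Cast a ray rightward from (343152, 5250904). For each polygon, the edges (by vertex number in listed order) whose endpoints lie on opposite sides of northing = 5250904, where each meets that height, and whether that is right or left of the point:
Zeta: 4–5 at easting≈336941.4 (left), 5–6 at easting≈338779.8 (left) → 0 crossings.
Delta: no edge straddles that height → 0 crossings.
Iota: 1–2 at easting≈335537.8 (left), 4–1 at easting≈346757.4 (right) → 1 crossing.
Only Iota has an odd count, so the point is inside Iota.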